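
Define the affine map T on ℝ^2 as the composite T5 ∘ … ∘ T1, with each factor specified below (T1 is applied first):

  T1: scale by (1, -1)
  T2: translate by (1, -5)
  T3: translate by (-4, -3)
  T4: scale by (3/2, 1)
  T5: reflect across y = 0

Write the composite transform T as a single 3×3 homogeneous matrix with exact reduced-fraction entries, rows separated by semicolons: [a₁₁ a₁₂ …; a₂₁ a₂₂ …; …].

T = [3/2 0 -9/2; 0 1 8; 0 0 1]

T1 = [1 0 0; 0 -1 0; 0 0 1]
T2·T1 = [1 0 1; 0 -1 -5; 0 0 1]
T3·…·T1 = [1 0 -3; 0 -1 -8; 0 0 1]
T4·…·T1 = [3/2 0 -9/2; 0 -1 -8; 0 0 1]
T5·…·T1 = [3/2 0 -9/2; 0 1 8; 0 0 1]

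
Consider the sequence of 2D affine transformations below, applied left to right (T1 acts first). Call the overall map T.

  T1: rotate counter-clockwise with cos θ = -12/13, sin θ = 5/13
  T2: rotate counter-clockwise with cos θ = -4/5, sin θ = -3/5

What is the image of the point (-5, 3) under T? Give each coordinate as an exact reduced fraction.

T1 rotate counter-clockwise with cos θ = -12/13, sin θ = 5/13: (-5, 3) → (45/13, -61/13)
T2 rotate counter-clockwise with cos θ = -4/5, sin θ = -3/5: (45/13, -61/13) → (-363/65, 109/65)

T(p) = (-363/65, 109/65)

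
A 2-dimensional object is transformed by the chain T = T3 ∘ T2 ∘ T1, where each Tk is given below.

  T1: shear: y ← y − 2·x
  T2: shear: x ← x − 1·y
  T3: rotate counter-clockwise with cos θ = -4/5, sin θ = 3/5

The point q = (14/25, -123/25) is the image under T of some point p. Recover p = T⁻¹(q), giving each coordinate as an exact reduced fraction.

p = (1/5, 4)

T1 = [1 0 0; -2 1 0; 0 0 1]
T2·T1 = [3 -1 0; -2 1 0; 0 0 1]
T3·…·T1 = [-6/5 1/5 0; 17/5 -7/5 0; 0 0 1]
det M = 1; M⁻¹ = [-7/5 -1/5 0; -17/5 -6/5 0; 0 0 1]
M⁻¹ · (14/25, -123/25)ᵀ = (1/5, 4)ᵀ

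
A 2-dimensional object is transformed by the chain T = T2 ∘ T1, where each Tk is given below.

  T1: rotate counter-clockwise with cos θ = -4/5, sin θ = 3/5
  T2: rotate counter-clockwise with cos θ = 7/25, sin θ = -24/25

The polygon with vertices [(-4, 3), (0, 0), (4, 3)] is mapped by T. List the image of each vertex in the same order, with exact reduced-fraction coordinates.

T1 rotate counter-clockwise with cos θ = -4/5, sin θ = 3/5: (-4, 3) → (7/5, -24/5); (0, 0) → (0, 0); (4, 3) → (-5, 0)
T2 rotate counter-clockwise with cos θ = 7/25, sin θ = -24/25: (7/5, -24/5) → (-527/125, -336/125); (0, 0) → (0, 0); (-5, 0) → (-7/5, 24/5)

image vertices: (-527/125, -336/125), (0, 0), (-7/5, 24/5)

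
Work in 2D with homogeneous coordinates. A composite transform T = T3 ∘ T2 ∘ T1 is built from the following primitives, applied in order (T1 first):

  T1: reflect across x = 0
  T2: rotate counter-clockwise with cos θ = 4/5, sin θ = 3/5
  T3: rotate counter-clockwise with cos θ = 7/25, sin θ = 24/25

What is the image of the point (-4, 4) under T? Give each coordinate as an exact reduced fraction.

T1 reflect across x = 0: (-4, 4) → (4, 4)
T2 rotate counter-clockwise with cos θ = 4/5, sin θ = 3/5: (4, 4) → (4/5, 28/5)
T3 rotate counter-clockwise with cos θ = 7/25, sin θ = 24/25: (4/5, 28/5) → (-644/125, 292/125)

T(p) = (-644/125, 292/125)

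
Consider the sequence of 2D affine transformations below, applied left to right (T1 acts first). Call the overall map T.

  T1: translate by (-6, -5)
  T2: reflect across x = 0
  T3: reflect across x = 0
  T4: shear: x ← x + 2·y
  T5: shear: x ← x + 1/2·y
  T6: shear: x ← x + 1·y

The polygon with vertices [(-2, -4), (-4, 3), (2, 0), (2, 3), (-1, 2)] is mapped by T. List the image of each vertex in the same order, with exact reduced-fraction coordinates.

image vertices: (-79/2, -9), (-17, -2), (-43/2, -5), (-11, -2), (-35/2, -3)

T1 translate by (-6, -5): (-2, -4) → (-8, -9); (-4, 3) → (-10, -2); (2, 0) → (-4, -5); (2, 3) → (-4, -2); (-1, 2) → (-7, -3)
T2 reflect across x = 0: (-8, -9) → (8, -9); (-10, -2) → (10, -2); (-4, -5) → (4, -5); (-4, -2) → (4, -2); (-7, -3) → (7, -3)
T3 reflect across x = 0: (8, -9) → (-8, -9); (10, -2) → (-10, -2); (4, -5) → (-4, -5); (4, -2) → (-4, -2); (7, -3) → (-7, -3)
T4 shear: x ← x + 2·y: (-8, -9) → (-26, -9); (-10, -2) → (-14, -2); (-4, -5) → (-14, -5); (-4, -2) → (-8, -2); (-7, -3) → (-13, -3)
T5 shear: x ← x + 1/2·y: (-26, -9) → (-61/2, -9); (-14, -2) → (-15, -2); (-14, -5) → (-33/2, -5); (-8, -2) → (-9, -2); (-13, -3) → (-29/2, -3)
T6 shear: x ← x + 1·y: (-61/2, -9) → (-79/2, -9); (-15, -2) → (-17, -2); (-33/2, -5) → (-43/2, -5); (-9, -2) → (-11, -2); (-29/2, -3) → (-35/2, -3)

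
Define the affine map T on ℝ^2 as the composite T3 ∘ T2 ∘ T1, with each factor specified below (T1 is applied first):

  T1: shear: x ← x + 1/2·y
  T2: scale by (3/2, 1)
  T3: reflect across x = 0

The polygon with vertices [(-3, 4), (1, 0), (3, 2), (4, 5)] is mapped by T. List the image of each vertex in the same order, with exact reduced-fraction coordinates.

T1 shear: x ← x + 1/2·y: (-3, 4) → (-1, 4); (1, 0) → (1, 0); (3, 2) → (4, 2); (4, 5) → (13/2, 5)
T2 scale by (3/2, 1): (-1, 4) → (-3/2, 4); (1, 0) → (3/2, 0); (4, 2) → (6, 2); (13/2, 5) → (39/4, 5)
T3 reflect across x = 0: (-3/2, 4) → (3/2, 4); (3/2, 0) → (-3/2, 0); (6, 2) → (-6, 2); (39/4, 5) → (-39/4, 5)

image vertices: (3/2, 4), (-3/2, 0), (-6, 2), (-39/4, 5)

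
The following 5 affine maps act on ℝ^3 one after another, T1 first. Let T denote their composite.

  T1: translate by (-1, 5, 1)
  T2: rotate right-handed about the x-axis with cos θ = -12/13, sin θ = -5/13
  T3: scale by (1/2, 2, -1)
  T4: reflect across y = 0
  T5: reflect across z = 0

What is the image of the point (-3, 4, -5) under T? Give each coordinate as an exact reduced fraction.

T(p) = (-2, 256/13, 3/13)

T1 translate by (-1, 5, 1): (-3, 4, -5) → (-4, 9, -4)
T2 rotate right-handed about the x-axis with cos θ = -12/13, sin θ = -5/13: (-4, 9, -4) → (-4, -128/13, 3/13)
T3 scale by (1/2, 2, -1): (-4, -128/13, 3/13) → (-2, -256/13, -3/13)
T4 reflect across y = 0: (-2, -256/13, -3/13) → (-2, 256/13, -3/13)
T5 reflect across z = 0: (-2, 256/13, -3/13) → (-2, 256/13, 3/13)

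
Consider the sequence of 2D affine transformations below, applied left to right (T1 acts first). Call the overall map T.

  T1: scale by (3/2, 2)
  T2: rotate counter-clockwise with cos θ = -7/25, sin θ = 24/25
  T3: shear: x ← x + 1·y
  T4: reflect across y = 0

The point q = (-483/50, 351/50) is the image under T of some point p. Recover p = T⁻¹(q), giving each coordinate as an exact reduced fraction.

p = (-4, 9/4)

T1 = [3/2 0 0; 0 2 0; 0 0 1]
T2·T1 = [-21/50 -48/25 0; 36/25 -14/25 0; 0 0 1]
T3·…·T1 = [51/50 -62/25 0; 36/25 -14/25 0; 0 0 1]
T4·…·T1 = [51/50 -62/25 0; -36/25 14/25 0; 0 0 1]
det M = -3; M⁻¹ = [-14/75 -62/75 0; -12/25 -17/50 0; 0 0 1]
M⁻¹ · (-483/50, 351/50)ᵀ = (-4, 9/4)ᵀ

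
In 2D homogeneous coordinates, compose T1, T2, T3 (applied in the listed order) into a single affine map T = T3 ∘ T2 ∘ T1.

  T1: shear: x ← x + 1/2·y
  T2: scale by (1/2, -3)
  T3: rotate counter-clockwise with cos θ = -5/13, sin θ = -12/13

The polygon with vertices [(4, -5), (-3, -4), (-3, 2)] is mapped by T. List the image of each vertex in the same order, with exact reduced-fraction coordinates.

T1 shear: x ← x + 1/2·y: (4, -5) → (3/2, -5); (-3, -4) → (-5, -4); (-3, 2) → (-2, 2)
T2 scale by (1/2, -3): (3/2, -5) → (3/4, 15); (-5, -4) → (-5/2, 12); (-2, 2) → (-1, -6)
T3 rotate counter-clockwise with cos θ = -5/13, sin θ = -12/13: (3/4, 15) → (705/52, -84/13); (-5/2, 12) → (313/26, -30/13); (-1, -6) → (-67/13, 42/13)

image vertices: (705/52, -84/13), (313/26, -30/13), (-67/13, 42/13)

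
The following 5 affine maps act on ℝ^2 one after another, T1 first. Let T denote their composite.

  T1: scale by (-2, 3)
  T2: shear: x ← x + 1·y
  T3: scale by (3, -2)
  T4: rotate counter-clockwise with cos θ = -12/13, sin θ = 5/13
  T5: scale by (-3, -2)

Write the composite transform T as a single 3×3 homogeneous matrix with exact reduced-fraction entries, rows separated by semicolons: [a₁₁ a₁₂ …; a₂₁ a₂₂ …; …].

T1 = [-2 0 0; 0 3 0; 0 0 1]
T2·T1 = [-2 3 0; 0 3 0; 0 0 1]
T3·…·T1 = [-6 9 0; 0 -6 0; 0 0 1]
T4·…·T1 = [72/13 -6 0; -30/13 9 0; 0 0 1]
T5·…·T1 = [-216/13 18 0; 60/13 -18 0; 0 0 1]

T = [-216/13 18 0; 60/13 -18 0; 0 0 1]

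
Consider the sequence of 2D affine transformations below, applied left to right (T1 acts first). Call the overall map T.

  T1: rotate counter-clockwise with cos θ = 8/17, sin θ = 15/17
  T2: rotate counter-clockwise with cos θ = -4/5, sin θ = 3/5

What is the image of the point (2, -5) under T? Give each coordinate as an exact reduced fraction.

T(p) = (-334/85, 313/85)

T1 rotate counter-clockwise with cos θ = 8/17, sin θ = 15/17: (2, -5) → (91/17, -10/17)
T2 rotate counter-clockwise with cos θ = -4/5, sin θ = 3/5: (91/17, -10/17) → (-334/85, 313/85)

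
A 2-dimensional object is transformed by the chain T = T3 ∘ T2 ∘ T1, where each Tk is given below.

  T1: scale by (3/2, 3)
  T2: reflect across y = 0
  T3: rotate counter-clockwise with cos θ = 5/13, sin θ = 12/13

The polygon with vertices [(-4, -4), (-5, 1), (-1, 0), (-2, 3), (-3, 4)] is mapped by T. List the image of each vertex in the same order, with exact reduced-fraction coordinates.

image vertices: (-174/13, -12/13), (-3/26, -105/13), (-15/26, -18/13), (93/13, -81/13), (243/26, -114/13)

T1 scale by (3/2, 3): (-4, -4) → (-6, -12); (-5, 1) → (-15/2, 3); (-1, 0) → (-3/2, 0); (-2, 3) → (-3, 9); (-3, 4) → (-9/2, 12)
T2 reflect across y = 0: (-6, -12) → (-6, 12); (-15/2, 3) → (-15/2, -3); (-3/2, 0) → (-3/2, 0); (-3, 9) → (-3, -9); (-9/2, 12) → (-9/2, -12)
T3 rotate counter-clockwise with cos θ = 5/13, sin θ = 12/13: (-6, 12) → (-174/13, -12/13); (-15/2, -3) → (-3/26, -105/13); (-3/2, 0) → (-15/26, -18/13); (-3, -9) → (93/13, -81/13); (-9/2, -12) → (243/26, -114/13)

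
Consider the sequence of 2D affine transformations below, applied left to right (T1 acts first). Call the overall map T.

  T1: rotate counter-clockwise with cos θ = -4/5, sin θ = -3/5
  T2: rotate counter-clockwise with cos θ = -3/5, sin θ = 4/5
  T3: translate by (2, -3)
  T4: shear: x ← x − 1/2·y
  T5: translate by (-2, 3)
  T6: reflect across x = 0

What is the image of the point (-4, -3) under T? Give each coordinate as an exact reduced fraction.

T1 rotate counter-clockwise with cos θ = -4/5, sin θ = -3/5: (-4, -3) → (7/5, 24/5)
T2 rotate counter-clockwise with cos θ = -3/5, sin θ = 4/5: (7/5, 24/5) → (-117/25, -44/25)
T3 translate by (2, -3): (-117/25, -44/25) → (-67/25, -119/25)
T4 shear: x ← x − 1/2·y: (-67/25, -119/25) → (-3/10, -119/25)
T5 translate by (-2, 3): (-3/10, -119/25) → (-23/10, -44/25)
T6 reflect across x = 0: (-23/10, -44/25) → (23/10, -44/25)

T(p) = (23/10, -44/25)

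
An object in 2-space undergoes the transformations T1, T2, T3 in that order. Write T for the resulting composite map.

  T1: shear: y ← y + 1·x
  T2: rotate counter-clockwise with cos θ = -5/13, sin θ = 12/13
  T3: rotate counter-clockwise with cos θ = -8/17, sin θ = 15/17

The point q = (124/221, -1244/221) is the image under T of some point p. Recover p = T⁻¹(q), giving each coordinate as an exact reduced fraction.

T1 = [1 0 0; 1 1 0; 0 0 1]
T2·T1 = [-17/13 -12/13 0; 7/13 -5/13 0; 0 0 1]
T3·…·T1 = [31/221 171/221 0; -311/221 -140/221 0; 0 0 1]
det M = 1; M⁻¹ = [-140/221 -171/221 0; 311/221 31/221 0; 0 0 1]
M⁻¹ · (124/221, -1244/221)ᵀ = (4, 0)ᵀ

p = (4, 0)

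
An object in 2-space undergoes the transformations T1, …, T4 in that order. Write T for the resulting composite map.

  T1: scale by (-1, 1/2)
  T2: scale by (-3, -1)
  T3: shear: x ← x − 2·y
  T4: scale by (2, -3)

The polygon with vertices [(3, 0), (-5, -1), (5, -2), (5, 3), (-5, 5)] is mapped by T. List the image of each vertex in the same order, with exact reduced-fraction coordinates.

T1 scale by (-1, 1/2): (3, 0) → (-3, 0); (-5, -1) → (5, -1/2); (5, -2) → (-5, -1); (5, 3) → (-5, 3/2); (-5, 5) → (5, 5/2)
T2 scale by (-3, -1): (-3, 0) → (9, 0); (5, -1/2) → (-15, 1/2); (-5, -1) → (15, 1); (-5, 3/2) → (15, -3/2); (5, 5/2) → (-15, -5/2)
T3 shear: x ← x − 2·y: (9, 0) → (9, 0); (-15, 1/2) → (-16, 1/2); (15, 1) → (13, 1); (15, -3/2) → (18, -3/2); (-15, -5/2) → (-10, -5/2)
T4 scale by (2, -3): (9, 0) → (18, 0); (-16, 1/2) → (-32, -3/2); (13, 1) → (26, -3); (18, -3/2) → (36, 9/2); (-10, -5/2) → (-20, 15/2)

image vertices: (18, 0), (-32, -3/2), (26, -3), (36, 9/2), (-20, 15/2)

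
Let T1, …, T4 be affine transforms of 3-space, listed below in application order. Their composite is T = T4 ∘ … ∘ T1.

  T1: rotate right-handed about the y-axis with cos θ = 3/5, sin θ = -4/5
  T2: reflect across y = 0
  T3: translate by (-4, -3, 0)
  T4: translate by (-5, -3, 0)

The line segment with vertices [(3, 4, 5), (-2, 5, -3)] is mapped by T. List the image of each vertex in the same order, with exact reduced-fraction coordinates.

T1 rotate right-handed about the y-axis with cos θ = 3/5, sin θ = -4/5: (3, 4, 5) → (-11/5, 4, 27/5); (-2, 5, -3) → (6/5, 5, -17/5)
T2 reflect across y = 0: (-11/5, 4, 27/5) → (-11/5, -4, 27/5); (6/5, 5, -17/5) → (6/5, -5, -17/5)
T3 translate by (-4, -3, 0): (-11/5, -4, 27/5) → (-31/5, -7, 27/5); (6/5, -5, -17/5) → (-14/5, -8, -17/5)
T4 translate by (-5, -3, 0): (-31/5, -7, 27/5) → (-56/5, -10, 27/5); (-14/5, -8, -17/5) → (-39/5, -11, -17/5)

image vertices: (-56/5, -10, 27/5), (-39/5, -11, -17/5)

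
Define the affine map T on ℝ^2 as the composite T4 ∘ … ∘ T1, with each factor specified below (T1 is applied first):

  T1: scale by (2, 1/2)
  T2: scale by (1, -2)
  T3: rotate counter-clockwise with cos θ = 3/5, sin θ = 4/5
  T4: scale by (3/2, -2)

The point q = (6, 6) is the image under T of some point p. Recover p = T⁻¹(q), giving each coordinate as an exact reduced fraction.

p = (0, 5)

T1 = [2 0 0; 0 1/2 0; 0 0 1]
T2·T1 = [2 0 0; 0 -1 0; 0 0 1]
T3·…·T1 = [6/5 4/5 0; 8/5 -3/5 0; 0 0 1]
T4·…·T1 = [9/5 6/5 0; -16/5 6/5 0; 0 0 1]
det M = 6; M⁻¹ = [1/5 -1/5 0; 8/15 3/10 0; 0 0 1]
M⁻¹ · (6, 6)ᵀ = (0, 5)ᵀ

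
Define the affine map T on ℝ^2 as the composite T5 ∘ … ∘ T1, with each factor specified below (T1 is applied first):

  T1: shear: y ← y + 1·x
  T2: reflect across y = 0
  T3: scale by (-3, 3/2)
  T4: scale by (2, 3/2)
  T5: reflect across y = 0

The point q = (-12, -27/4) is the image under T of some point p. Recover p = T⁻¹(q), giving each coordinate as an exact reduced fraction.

p = (2, -5)

T1 = [1 0 0; 1 1 0; 0 0 1]
T2·T1 = [1 0 0; -1 -1 0; 0 0 1]
T3·…·T1 = [-3 0 0; -3/2 -3/2 0; 0 0 1]
T4·…·T1 = [-6 0 0; -9/4 -9/4 0; 0 0 1]
T5·…·T1 = [-6 0 0; 9/4 9/4 0; 0 0 1]
det M = -27/2; M⁻¹ = [-1/6 0 0; 1/6 4/9 0; 0 0 1]
M⁻¹ · (-12, -27/4)ᵀ = (2, -5)ᵀ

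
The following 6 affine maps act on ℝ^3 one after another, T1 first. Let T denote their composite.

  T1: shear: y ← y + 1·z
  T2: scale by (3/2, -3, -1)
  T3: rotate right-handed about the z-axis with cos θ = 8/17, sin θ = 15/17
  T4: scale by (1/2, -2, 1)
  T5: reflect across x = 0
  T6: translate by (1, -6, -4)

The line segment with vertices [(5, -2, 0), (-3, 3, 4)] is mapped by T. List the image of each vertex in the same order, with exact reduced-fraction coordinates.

image vertices: (32/17, -423/17, -4), (-245/34, 369/17, -8)

T1 shear: y ← y + 1·z: (5, -2, 0) → (5, -2, 0); (-3, 3, 4) → (-3, 7, 4)
T2 scale by (3/2, -3, -1): (5, -2, 0) → (15/2, 6, 0); (-3, 7, 4) → (-9/2, -21, -4)
T3 rotate right-handed about the z-axis with cos θ = 8/17, sin θ = 15/17: (15/2, 6, 0) → (-30/17, 321/34, 0); (-9/2, -21, -4) → (279/17, -471/34, -4)
T4 scale by (1/2, -2, 1): (-30/17, 321/34, 0) → (-15/17, -321/17, 0); (279/17, -471/34, -4) → (279/34, 471/17, -4)
T5 reflect across x = 0: (-15/17, -321/17, 0) → (15/17, -321/17, 0); (279/34, 471/17, -4) → (-279/34, 471/17, -4)
T6 translate by (1, -6, -4): (15/17, -321/17, 0) → (32/17, -423/17, -4); (-279/34, 471/17, -4) → (-245/34, 369/17, -8)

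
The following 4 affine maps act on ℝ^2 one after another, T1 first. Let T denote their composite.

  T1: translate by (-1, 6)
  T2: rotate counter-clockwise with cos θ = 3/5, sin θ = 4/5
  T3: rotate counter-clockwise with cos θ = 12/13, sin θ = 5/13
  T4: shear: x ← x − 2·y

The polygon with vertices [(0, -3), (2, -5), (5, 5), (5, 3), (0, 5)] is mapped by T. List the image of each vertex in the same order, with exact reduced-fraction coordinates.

T1 translate by (-1, 6): (0, -3) → (-1, 3); (2, -5) → (1, 1); (5, 5) → (4, 11); (5, 3) → (4, 9); (0, 5) → (-1, 11)
T2 rotate counter-clockwise with cos θ = 3/5, sin θ = 4/5: (-1, 3) → (-3, 1); (1, 1) → (-1/5, 7/5); (4, 11) → (-32/5, 49/5); (4, 9) → (-24/5, 43/5); (-1, 11) → (-47/5, 29/5)
T3 rotate counter-clockwise with cos θ = 12/13, sin θ = 5/13: (-3, 1) → (-41/13, -3/13); (-1/5, 7/5) → (-47/65, 79/65); (-32/5, 49/5) → (-629/65, 428/65); (-24/5, 43/5) → (-503/65, 396/65); (-47/5, 29/5) → (-709/65, 113/65)
T4 shear: x ← x − 2·y: (-41/13, -3/13) → (-35/13, -3/13); (-47/65, 79/65) → (-41/13, 79/65); (-629/65, 428/65) → (-297/13, 428/65); (-503/65, 396/65) → (-259/13, 396/65); (-709/65, 113/65) → (-187/13, 113/65)

image vertices: (-35/13, -3/13), (-41/13, 79/65), (-297/13, 428/65), (-259/13, 396/65), (-187/13, 113/65)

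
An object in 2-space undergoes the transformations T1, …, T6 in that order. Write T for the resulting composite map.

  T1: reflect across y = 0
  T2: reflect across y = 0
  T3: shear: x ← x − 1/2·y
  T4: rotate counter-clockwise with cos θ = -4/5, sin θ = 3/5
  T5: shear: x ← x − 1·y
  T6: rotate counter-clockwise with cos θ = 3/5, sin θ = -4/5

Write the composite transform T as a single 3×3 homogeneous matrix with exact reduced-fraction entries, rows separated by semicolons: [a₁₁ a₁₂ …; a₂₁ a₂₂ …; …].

T = [-9/25 -17/50 0; 37/25 -69/50 0; 0 0 1]

T1 = [1 0 0; 0 -1 0; 0 0 1]
T2·T1 = [1 0 0; 0 1 0; 0 0 1]
T3·…·T1 = [1 -1/2 0; 0 1 0; 0 0 1]
T4·…·T1 = [-4/5 -1/5 0; 3/5 -11/10 0; 0 0 1]
T5·…·T1 = [-7/5 9/10 0; 3/5 -11/10 0; 0 0 1]
T6·…·T1 = [-9/25 -17/50 0; 37/25 -69/50 0; 0 0 1]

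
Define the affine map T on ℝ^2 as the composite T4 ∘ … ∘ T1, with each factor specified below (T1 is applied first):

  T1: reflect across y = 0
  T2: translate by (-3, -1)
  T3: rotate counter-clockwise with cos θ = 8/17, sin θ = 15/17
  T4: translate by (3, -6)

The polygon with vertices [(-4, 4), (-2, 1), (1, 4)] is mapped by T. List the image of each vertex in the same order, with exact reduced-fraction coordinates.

image vertices: (70/17, -247/17), (41/17, -193/17), (110/17, -172/17)

T1 reflect across y = 0: (-4, 4) → (-4, -4); (-2, 1) → (-2, -1); (1, 4) → (1, -4)
T2 translate by (-3, -1): (-4, -4) → (-7, -5); (-2, -1) → (-5, -2); (1, -4) → (-2, -5)
T3 rotate counter-clockwise with cos θ = 8/17, sin θ = 15/17: (-7, -5) → (19/17, -145/17); (-5, -2) → (-10/17, -91/17); (-2, -5) → (59/17, -70/17)
T4 translate by (3, -6): (19/17, -145/17) → (70/17, -247/17); (-10/17, -91/17) → (41/17, -193/17); (59/17, -70/17) → (110/17, -172/17)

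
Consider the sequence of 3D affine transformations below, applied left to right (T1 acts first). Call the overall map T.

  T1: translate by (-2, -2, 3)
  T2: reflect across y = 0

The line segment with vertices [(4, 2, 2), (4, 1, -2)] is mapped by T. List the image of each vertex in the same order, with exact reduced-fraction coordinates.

T1 translate by (-2, -2, 3): (4, 2, 2) → (2, 0, 5); (4, 1, -2) → (2, -1, 1)
T2 reflect across y = 0: (2, 0, 5) → (2, 0, 5); (2, -1, 1) → (2, 1, 1)

image vertices: (2, 0, 5), (2, 1, 1)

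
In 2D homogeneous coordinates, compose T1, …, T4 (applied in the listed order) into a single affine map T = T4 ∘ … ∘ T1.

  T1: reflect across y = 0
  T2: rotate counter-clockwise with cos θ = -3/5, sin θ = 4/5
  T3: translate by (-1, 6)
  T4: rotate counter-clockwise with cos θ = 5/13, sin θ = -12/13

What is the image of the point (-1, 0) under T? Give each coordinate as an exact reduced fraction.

T1 reflect across y = 0: (-1, 0) → (-1, 0)
T2 rotate counter-clockwise with cos θ = -3/5, sin θ = 4/5: (-1, 0) → (3/5, -4/5)
T3 translate by (-1, 6): (3/5, -4/5) → (-2/5, 26/5)
T4 rotate counter-clockwise with cos θ = 5/13, sin θ = -12/13: (-2/5, 26/5) → (302/65, 154/65)

T(p) = (302/65, 154/65)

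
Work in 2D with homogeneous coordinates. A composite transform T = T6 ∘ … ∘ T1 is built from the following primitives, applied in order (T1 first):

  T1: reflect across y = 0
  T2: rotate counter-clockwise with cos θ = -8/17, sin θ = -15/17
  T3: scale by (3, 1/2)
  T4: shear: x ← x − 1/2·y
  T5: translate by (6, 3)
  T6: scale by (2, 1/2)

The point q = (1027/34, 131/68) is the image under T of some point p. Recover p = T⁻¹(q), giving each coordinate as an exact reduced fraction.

T1 = [1 0 0; 0 -1 0; 0 0 1]
T2·T1 = [-8/17 -15/17 0; -15/17 8/17 0; 0 0 1]
T3·…·T1 = [-24/17 -45/17 0; -15/34 4/17 0; 0 0 1]
T4·…·T1 = [-81/68 -47/17 0; -15/34 4/17 0; 0 0 1]
T5·…·T1 = [-81/68 -47/17 6; -15/34 4/17 3; 0 0 1]
T6·…·T1 = [-81/34 -94/17 12; -15/68 2/17 3/2; 0 0 1]
det M = -3/2; M⁻¹ = [-4/51 -188/51 110/17; -5/34 27/17 -21/34; 0 0 1]
M⁻¹ · (1027/34, 131/68)ᵀ = (-3, -2)ᵀ

p = (-3, -2)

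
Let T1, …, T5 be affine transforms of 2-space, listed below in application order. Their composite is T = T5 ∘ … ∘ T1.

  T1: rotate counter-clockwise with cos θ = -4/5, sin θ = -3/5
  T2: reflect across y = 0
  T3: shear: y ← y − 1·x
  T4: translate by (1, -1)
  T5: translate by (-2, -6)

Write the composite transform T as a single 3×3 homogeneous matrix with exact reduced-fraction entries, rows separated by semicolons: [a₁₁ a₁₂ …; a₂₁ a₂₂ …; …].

T1 = [-4/5 3/5 0; -3/5 -4/5 0; 0 0 1]
T2·T1 = [-4/5 3/5 0; 3/5 4/5 0; 0 0 1]
T3·…·T1 = [-4/5 3/5 0; 7/5 1/5 0; 0 0 1]
T4·…·T1 = [-4/5 3/5 1; 7/5 1/5 -1; 0 0 1]
T5·…·T1 = [-4/5 3/5 -1; 7/5 1/5 -7; 0 0 1]

T = [-4/5 3/5 -1; 7/5 1/5 -7; 0 0 1]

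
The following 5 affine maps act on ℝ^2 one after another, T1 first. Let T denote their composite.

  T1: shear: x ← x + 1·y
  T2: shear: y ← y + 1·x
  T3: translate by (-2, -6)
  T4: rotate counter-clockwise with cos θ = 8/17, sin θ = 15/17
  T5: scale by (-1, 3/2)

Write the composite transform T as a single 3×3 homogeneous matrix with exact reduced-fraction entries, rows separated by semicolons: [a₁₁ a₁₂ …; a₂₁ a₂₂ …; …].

T1 = [1 1 0; 0 1 0; 0 0 1]
T2·T1 = [1 1 0; 1 2 0; 0 0 1]
T3·…·T1 = [1 1 -2; 1 2 -6; 0 0 1]
T4·…·T1 = [-7/17 -22/17 74/17; 23/17 31/17 -78/17; 0 0 1]
T5·…·T1 = [7/17 22/17 -74/17; 69/34 93/34 -117/17; 0 0 1]

T = [7/17 22/17 -74/17; 69/34 93/34 -117/17; 0 0 1]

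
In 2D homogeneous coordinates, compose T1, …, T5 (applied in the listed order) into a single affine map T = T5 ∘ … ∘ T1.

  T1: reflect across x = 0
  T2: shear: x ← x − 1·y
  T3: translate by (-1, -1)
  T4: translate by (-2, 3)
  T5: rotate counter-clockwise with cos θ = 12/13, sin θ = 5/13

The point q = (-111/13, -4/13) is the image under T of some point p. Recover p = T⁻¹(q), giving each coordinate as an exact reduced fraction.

T1 = [-1 0 0; 0 1 0; 0 0 1]
T2·T1 = [-1 -1 0; 0 1 0; 0 0 1]
T3·…·T1 = [-1 -1 -1; 0 1 -1; 0 0 1]
T4·…·T1 = [-1 -1 -3; 0 1 2; 0 0 1]
T5·…·T1 = [-12/13 -17/13 -46/13; -5/13 7/13 9/13; 0 0 1]
det M = -1; M⁻¹ = [-7/13 -17/13 -1; -5/13 12/13 -2; 0 0 1]
M⁻¹ · (-111/13, -4/13)ᵀ = (4, 1)ᵀ

p = (4, 1)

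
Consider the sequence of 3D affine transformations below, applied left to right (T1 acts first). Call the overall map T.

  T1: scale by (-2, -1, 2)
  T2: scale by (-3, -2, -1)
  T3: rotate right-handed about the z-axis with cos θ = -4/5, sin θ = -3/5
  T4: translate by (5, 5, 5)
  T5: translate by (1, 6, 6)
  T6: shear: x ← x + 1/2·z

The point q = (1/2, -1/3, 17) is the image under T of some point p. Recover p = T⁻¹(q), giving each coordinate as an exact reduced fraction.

p = (3, 1/3, -3)

T1 = [-2 0 0 0; 0 -1 0 0; 0 0 2 0; 0 0 0 1]
T2·T1 = [6 0 0 0; 0 2 0 0; 0 0 -2 0; 0 0 0 1]
T3·…·T1 = [-24/5 6/5 0 0; -18/5 -8/5 0 0; 0 0 -2 0; 0 0 0 1]
T4·…·T1 = [-24/5 6/5 0 5; -18/5 -8/5 0 5; 0 0 -2 5; 0 0 0 1]
T5·…·T1 = [-24/5 6/5 0 6; -18/5 -8/5 0 11; 0 0 -2 11; 0 0 0 1]
T6·…·T1 = [-24/5 6/5 -1 23/2; -18/5 -8/5 0 11; 0 0 -2 11; 0 0 0 1]
det M = -24; M⁻¹ = [-2/15 -1/10 1/15 19/10; 3/10 -2/5 -3/20 13/5; 0 0 -1/2 11/2; 0 0 0 1]
M⁻¹ · (1/2, -1/3, 17)ᵀ = (3, 1/3, -3)ᵀ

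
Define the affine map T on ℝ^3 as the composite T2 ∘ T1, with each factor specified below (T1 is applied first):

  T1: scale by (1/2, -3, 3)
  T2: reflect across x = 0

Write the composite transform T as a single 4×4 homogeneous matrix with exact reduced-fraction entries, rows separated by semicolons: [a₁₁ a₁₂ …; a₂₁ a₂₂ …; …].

T1 = [1/2 0 0 0; 0 -3 0 0; 0 0 3 0; 0 0 0 1]
T2·T1 = [-1/2 0 0 0; 0 -3 0 0; 0 0 3 0; 0 0 0 1]

T = [-1/2 0 0 0; 0 -3 0 0; 0 0 3 0; 0 0 0 1]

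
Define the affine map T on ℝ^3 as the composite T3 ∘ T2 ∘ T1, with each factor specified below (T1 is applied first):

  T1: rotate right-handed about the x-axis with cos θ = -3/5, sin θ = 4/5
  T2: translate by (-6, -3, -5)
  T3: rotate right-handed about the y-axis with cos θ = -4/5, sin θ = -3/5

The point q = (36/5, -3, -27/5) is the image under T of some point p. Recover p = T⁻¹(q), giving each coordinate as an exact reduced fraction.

T1 = [1 0 0 0; 0 -3/5 -4/5 0; 0 4/5 -3/5 0; 0 0 0 1]
T2·T1 = [1 0 0 -6; 0 -3/5 -4/5 -3; 0 4/5 -3/5 -5; 0 0 0 1]
T3·…·T1 = [-4/5 -12/25 9/25 39/5; 0 -3/5 -4/5 -3; 3/5 -16/25 12/25 2/5; 0 0 0 1]
det M = 1; M⁻¹ = [-4/5 0 3/5 6; -12/25 -3/5 -16/25 11/5; 9/25 -4/5 12/25 -27/5; 0 0 0 1]
M⁻¹ · (36/5, -3, -27/5)ᵀ = (-3, 4, -3)ᵀ

p = (-3, 4, -3)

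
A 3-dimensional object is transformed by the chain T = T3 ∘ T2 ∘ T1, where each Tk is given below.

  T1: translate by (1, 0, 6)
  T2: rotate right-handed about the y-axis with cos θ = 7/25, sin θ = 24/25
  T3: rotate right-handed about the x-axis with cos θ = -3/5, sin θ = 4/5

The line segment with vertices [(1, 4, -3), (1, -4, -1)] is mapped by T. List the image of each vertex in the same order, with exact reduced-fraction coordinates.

image vertices: (86/25, -192/125, 481/125), (134/25, 352/125, -361/125)

T1 translate by (1, 0, 6): (1, 4, -3) → (2, 4, 3); (1, -4, -1) → (2, -4, 5)
T2 rotate right-handed about the y-axis with cos θ = 7/25, sin θ = 24/25: (2, 4, 3) → (86/25, 4, -27/25); (2, -4, 5) → (134/25, -4, -13/25)
T3 rotate right-handed about the x-axis with cos θ = -3/5, sin θ = 4/5: (86/25, 4, -27/25) → (86/25, -192/125, 481/125); (134/25, -4, -13/25) → (134/25, 352/125, -361/125)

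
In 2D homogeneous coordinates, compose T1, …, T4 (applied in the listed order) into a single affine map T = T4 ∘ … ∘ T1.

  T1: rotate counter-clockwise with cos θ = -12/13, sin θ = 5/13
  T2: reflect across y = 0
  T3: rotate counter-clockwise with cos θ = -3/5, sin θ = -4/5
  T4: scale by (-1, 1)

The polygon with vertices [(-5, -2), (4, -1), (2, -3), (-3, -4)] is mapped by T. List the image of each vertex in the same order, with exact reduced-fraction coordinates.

T1 rotate counter-clockwise with cos θ = -12/13, sin θ = 5/13: (-5, -2) → (70/13, -1/13); (4, -1) → (-43/13, 32/13); (2, -3) → (-9/13, 46/13); (-3, -4) → (56/13, 33/13)
T2 reflect across y = 0: (70/13, -1/13) → (70/13, 1/13); (-43/13, 32/13) → (-43/13, -32/13); (-9/13, 46/13) → (-9/13, -46/13); (56/13, 33/13) → (56/13, -33/13)
T3 rotate counter-clockwise with cos θ = -3/5, sin θ = -4/5: (70/13, 1/13) → (-206/65, -283/65); (-43/13, -32/13) → (1/65, 268/65); (-9/13, -46/13) → (-157/65, 174/65); (56/13, -33/13) → (-60/13, -25/13)
T4 scale by (-1, 1): (-206/65, -283/65) → (206/65, -283/65); (1/65, 268/65) → (-1/65, 268/65); (-157/65, 174/65) → (157/65, 174/65); (-60/13, -25/13) → (60/13, -25/13)

image vertices: (206/65, -283/65), (-1/65, 268/65), (157/65, 174/65), (60/13, -25/13)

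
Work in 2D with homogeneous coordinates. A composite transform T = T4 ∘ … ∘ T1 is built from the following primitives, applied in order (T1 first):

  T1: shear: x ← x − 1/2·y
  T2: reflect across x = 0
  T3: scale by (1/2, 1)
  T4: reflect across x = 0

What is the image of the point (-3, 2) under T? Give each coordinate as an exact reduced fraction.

T(p) = (-2, 2)

T1 shear: x ← x − 1/2·y: (-3, 2) → (-4, 2)
T2 reflect across x = 0: (-4, 2) → (4, 2)
T3 scale by (1/2, 1): (4, 2) → (2, 2)
T4 reflect across x = 0: (2, 2) → (-2, 2)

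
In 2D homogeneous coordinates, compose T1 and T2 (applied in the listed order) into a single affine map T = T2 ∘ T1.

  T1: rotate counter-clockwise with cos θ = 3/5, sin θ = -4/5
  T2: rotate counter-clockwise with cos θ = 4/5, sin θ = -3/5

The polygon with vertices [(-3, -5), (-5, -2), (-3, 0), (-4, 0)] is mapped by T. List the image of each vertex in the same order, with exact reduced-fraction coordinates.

T1 rotate counter-clockwise with cos θ = 3/5, sin θ = -4/5: (-3, -5) → (-29/5, -3/5); (-5, -2) → (-23/5, 14/5); (-3, 0) → (-9/5, 12/5); (-4, 0) → (-12/5, 16/5)
T2 rotate counter-clockwise with cos θ = 4/5, sin θ = -3/5: (-29/5, -3/5) → (-5, 3); (-23/5, 14/5) → (-2, 5); (-9/5, 12/5) → (0, 3); (-12/5, 16/5) → (0, 4)

image vertices: (-5, 3), (-2, 5), (0, 3), (0, 4)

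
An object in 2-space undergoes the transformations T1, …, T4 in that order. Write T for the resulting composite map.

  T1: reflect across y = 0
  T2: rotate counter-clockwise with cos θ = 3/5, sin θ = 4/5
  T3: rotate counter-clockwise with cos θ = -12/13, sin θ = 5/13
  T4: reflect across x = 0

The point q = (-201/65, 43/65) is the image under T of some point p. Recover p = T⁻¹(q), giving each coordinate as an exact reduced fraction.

T1 = [1 0 0; 0 -1 0; 0 0 1]
T2·T1 = [3/5 4/5 0; 4/5 -3/5 0; 0 0 1]
T3·…·T1 = [-56/65 -33/65 0; -33/65 56/65 0; 0 0 1]
T4·…·T1 = [56/65 33/65 0; -33/65 56/65 0; 0 0 1]
det M = 1; M⁻¹ = [56/65 -33/65 0; 33/65 56/65 0; 0 0 1]
M⁻¹ · (-201/65, 43/65)ᵀ = (-3, -1)ᵀ

p = (-3, -1)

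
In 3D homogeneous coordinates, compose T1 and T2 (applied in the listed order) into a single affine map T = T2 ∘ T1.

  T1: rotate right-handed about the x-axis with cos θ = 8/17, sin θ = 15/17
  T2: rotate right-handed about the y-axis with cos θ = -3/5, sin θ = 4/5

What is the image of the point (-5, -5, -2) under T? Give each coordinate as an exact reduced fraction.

T1 rotate right-handed about the x-axis with cos θ = 8/17, sin θ = 15/17: (-5, -5, -2) → (-5, -10/17, -91/17)
T2 rotate right-handed about the y-axis with cos θ = -3/5, sin θ = 4/5: (-5, -10/17, -91/17) → (-109/85, -10/17, 613/85)

T(p) = (-109/85, -10/17, 613/85)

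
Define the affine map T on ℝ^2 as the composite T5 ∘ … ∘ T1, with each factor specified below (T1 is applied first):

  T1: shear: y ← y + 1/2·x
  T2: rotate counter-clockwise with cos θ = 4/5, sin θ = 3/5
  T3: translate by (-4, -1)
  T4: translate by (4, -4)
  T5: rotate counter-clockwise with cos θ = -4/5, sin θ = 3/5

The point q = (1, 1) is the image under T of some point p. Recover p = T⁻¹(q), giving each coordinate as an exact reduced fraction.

p = (2, 2)

T1 = [1 0 0; 1/2 1 0; 0 0 1]
T2·T1 = [1/2 -3/5 0; 1 4/5 0; 0 0 1]
T3·…·T1 = [1/2 -3/5 -4; 1 4/5 -1; 0 0 1]
T4·…·T1 = [1/2 -3/5 0; 1 4/5 -5; 0 0 1]
T5·…·T1 = [-1 0 3; -1/2 -1 4; 0 0 1]
det M = 1; M⁻¹ = [-1 0 3; 1/2 -1 5/2; 0 0 1]
M⁻¹ · (1, 1)ᵀ = (2, 2)ᵀ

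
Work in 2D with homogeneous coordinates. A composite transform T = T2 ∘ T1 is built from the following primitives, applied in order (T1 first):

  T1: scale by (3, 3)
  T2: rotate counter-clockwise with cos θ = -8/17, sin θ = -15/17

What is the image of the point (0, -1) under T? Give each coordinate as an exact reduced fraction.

T(p) = (-45/17, 24/17)

T1 scale by (3, 3): (0, -1) → (0, -3)
T2 rotate counter-clockwise with cos θ = -8/17, sin θ = -15/17: (0, -3) → (-45/17, 24/17)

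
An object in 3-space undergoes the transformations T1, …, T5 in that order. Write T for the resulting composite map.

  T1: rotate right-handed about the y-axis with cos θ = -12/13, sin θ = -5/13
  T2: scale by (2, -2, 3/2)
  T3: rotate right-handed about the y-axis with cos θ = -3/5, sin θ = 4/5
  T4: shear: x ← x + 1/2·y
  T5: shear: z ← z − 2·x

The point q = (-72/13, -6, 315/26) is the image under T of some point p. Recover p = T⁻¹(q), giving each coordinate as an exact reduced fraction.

p = (-1, 3, 3/2)

T1 = [-12/13 0 -5/13 0; 0 1 0 0; 5/13 0 -12/13 0; 0 0 0 1]
T2·T1 = [-24/13 0 -10/13 0; 0 -2 0 0; 15/26 0 -18/13 0; 0 0 0 1]
T3·…·T1 = [102/65 0 -42/65 0; 0 -2 0 0; 147/130 0 94/65 0; 0 0 0 1]
T4·…·T1 = [102/65 -1 -42/65 0; 0 -2 0 0; 147/130 0 94/65 0; 0 0 0 1]
T5·…·T1 = [102/65 -1 -42/65 0; 0 -2 0 0; -261/130 2 178/65 0; 0 0 0 1]
det M = -6; M⁻¹ = [178/195 -47/195 14/65 0; 0 -1/2 0 0; 87/130 49/260 34/65 0; 0 0 0 1]
M⁻¹ · (-72/13, -6, 315/26)ᵀ = (-1, 3, 3/2)ᵀ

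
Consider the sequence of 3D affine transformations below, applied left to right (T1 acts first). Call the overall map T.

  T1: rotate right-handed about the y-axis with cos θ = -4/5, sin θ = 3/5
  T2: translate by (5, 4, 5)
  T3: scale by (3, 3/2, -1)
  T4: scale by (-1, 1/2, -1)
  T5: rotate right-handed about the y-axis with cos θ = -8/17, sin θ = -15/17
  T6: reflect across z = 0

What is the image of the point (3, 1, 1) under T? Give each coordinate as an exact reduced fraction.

T(p) = (12/5, 15/4, 48/5)

T1 rotate right-handed about the y-axis with cos θ = -4/5, sin θ = 3/5: (3, 1, 1) → (-9/5, 1, -13/5)
T2 translate by (5, 4, 5): (-9/5, 1, -13/5) → (16/5, 5, 12/5)
T3 scale by (3, 3/2, -1): (16/5, 5, 12/5) → (48/5, 15/2, -12/5)
T4 scale by (-1, 1/2, -1): (48/5, 15/2, -12/5) → (-48/5, 15/4, 12/5)
T5 rotate right-handed about the y-axis with cos θ = -8/17, sin θ = -15/17: (-48/5, 15/4, 12/5) → (12/5, 15/4, -48/5)
T6 reflect across z = 0: (12/5, 15/4, -48/5) → (12/5, 15/4, 48/5)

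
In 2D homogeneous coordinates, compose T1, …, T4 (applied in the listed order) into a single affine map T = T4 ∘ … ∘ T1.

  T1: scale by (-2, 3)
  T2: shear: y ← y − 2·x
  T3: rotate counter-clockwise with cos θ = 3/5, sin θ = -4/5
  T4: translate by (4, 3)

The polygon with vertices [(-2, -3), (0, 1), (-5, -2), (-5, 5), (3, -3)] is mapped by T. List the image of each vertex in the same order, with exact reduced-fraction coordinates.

T1 scale by (-2, 3): (-2, -3) → (4, -9); (0, 1) → (0, 3); (-5, -2) → (10, -6); (-5, 5) → (10, 15); (3, -3) → (-6, -9)
T2 shear: y ← y − 2·x: (4, -9) → (4, -17); (0, 3) → (0, 3); (10, -6) → (10, -26); (10, 15) → (10, -5); (-6, -9) → (-6, 3)
T3 rotate counter-clockwise with cos θ = 3/5, sin θ = -4/5: (4, -17) → (-56/5, -67/5); (0, 3) → (12/5, 9/5); (10, -26) → (-74/5, -118/5); (10, -5) → (2, -11); (-6, 3) → (-6/5, 33/5)
T4 translate by (4, 3): (-56/5, -67/5) → (-36/5, -52/5); (12/5, 9/5) → (32/5, 24/5); (-74/5, -118/5) → (-54/5, -103/5); (2, -11) → (6, -8); (-6/5, 33/5) → (14/5, 48/5)

image vertices: (-36/5, -52/5), (32/5, 24/5), (-54/5, -103/5), (6, -8), (14/5, 48/5)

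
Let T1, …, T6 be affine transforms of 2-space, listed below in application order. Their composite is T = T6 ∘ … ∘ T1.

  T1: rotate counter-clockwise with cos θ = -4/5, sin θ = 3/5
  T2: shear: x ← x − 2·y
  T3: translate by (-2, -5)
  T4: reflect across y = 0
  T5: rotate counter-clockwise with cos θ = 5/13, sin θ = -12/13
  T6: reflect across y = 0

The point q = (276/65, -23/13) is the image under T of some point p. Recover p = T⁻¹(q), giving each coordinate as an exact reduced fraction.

T1 = [-4/5 -3/5 0; 3/5 -4/5 0; 0 0 1]
T2·T1 = [-2 1 0; 3/5 -4/5 0; 0 0 1]
T3·…·T1 = [-2 1 -2; 3/5 -4/5 -5; 0 0 1]
T4·…·T1 = [-2 1 -2; -3/5 4/5 5; 0 0 1]
T5·…·T1 = [-86/65 73/65 50/13; 21/13 -8/13 49/13; 0 0 1]
T6·…·T1 = [-86/65 73/65 50/13; -21/13 8/13 -49/13; 0 0 1]
det M = 1; M⁻¹ = [8/13 -73/65 -33/5; 21/13 -86/65 -56/5; 0 0 1]
M⁻¹ · (276/65, -23/13)ᵀ = (-2, -2)ᵀ

p = (-2, -2)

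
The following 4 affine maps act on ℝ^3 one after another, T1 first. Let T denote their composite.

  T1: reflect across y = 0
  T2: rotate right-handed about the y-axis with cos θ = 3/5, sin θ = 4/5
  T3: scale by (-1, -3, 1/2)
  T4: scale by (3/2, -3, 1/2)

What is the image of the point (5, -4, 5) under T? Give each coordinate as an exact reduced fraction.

T1 reflect across y = 0: (5, -4, 5) → (5, 4, 5)
T2 rotate right-handed about the y-axis with cos θ = 3/5, sin θ = 4/5: (5, 4, 5) → (7, 4, -1)
T3 scale by (-1, -3, 1/2): (7, 4, -1) → (-7, -12, -1/2)
T4 scale by (3/2, -3, 1/2): (-7, -12, -1/2) → (-21/2, 36, -1/4)

T(p) = (-21/2, 36, -1/4)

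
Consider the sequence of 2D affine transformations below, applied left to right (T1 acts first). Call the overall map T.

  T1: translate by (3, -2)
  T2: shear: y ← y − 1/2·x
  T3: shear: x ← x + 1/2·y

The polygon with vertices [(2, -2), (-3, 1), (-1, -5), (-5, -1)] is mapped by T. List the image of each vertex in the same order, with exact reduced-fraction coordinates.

T1 translate by (3, -2): (2, -2) → (5, -4); (-3, 1) → (0, -1); (-1, -5) → (2, -7); (-5, -1) → (-2, -3)
T2 shear: y ← y − 1/2·x: (5, -4) → (5, -13/2); (0, -1) → (0, -1); (2, -7) → (2, -8); (-2, -3) → (-2, -2)
T3 shear: x ← x + 1/2·y: (5, -13/2) → (7/4, -13/2); (0, -1) → (-1/2, -1); (2, -8) → (-2, -8); (-2, -2) → (-3, -2)

image vertices: (7/4, -13/2), (-1/2, -1), (-2, -8), (-3, -2)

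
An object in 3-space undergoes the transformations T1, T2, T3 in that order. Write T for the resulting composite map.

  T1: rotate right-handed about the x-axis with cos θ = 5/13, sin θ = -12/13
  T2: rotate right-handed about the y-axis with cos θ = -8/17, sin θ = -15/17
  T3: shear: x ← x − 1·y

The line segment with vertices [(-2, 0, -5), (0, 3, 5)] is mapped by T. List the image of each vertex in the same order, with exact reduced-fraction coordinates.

T1 rotate right-handed about the x-axis with cos θ = 5/13, sin θ = -12/13: (-2, 0, -5) → (-2, -60/13, -25/13); (0, 3, 5) → (0, 75/13, -11/13)
T2 rotate right-handed about the y-axis with cos θ = -8/17, sin θ = -15/17: (-2, -60/13, -25/13) → (583/221, -60/13, -190/221); (0, 75/13, -11/13) → (165/221, 75/13, 88/221)
T3 shear: x ← x − 1·y: (583/221, -60/13, -190/221) → (1603/221, -60/13, -190/221); (165/221, 75/13, 88/221) → (-1110/221, 75/13, 88/221)

image vertices: (1603/221, -60/13, -190/221), (-1110/221, 75/13, 88/221)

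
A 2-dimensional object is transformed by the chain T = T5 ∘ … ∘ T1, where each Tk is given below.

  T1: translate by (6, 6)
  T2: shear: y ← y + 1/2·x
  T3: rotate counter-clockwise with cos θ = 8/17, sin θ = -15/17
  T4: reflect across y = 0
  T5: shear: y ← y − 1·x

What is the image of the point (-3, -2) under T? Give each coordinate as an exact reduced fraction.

T(p) = (213/34, -211/34)

T1 translate by (6, 6): (-3, -2) → (3, 4)
T2 shear: y ← y + 1/2·x: (3, 4) → (3, 11/2)
T3 rotate counter-clockwise with cos θ = 8/17, sin θ = -15/17: (3, 11/2) → (213/34, -1/17)
T4 reflect across y = 0: (213/34, -1/17) → (213/34, 1/17)
T5 shear: y ← y − 1·x: (213/34, 1/17) → (213/34, -211/34)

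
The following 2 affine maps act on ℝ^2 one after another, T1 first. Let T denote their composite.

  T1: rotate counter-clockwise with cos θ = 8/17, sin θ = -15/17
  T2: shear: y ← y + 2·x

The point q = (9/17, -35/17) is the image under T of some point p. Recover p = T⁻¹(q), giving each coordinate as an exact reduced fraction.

T1 = [8/17 15/17 0; -15/17 8/17 0; 0 0 1]
T2·T1 = [8/17 15/17 0; 1/17 38/17 0; 0 0 1]
det M = 1; M⁻¹ = [38/17 -15/17 0; -1/17 8/17 0; 0 0 1]
M⁻¹ · (9/17, -35/17)ᵀ = (3, -1)ᵀ

p = (3, -1)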